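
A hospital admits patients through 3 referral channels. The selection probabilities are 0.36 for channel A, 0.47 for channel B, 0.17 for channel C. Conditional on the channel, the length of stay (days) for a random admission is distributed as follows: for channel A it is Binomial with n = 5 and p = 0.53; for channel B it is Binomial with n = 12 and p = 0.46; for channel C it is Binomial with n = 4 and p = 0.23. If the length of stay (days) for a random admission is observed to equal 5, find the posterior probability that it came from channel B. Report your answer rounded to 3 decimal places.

0.872

Likelihoods P(X=5 | ·): A: 0.0418195; B: 0.218409; C: 0.
Posterior ∝ prior × likelihood. Numerator for B: 0.47·0.218409 = 0.102652.
Normalizing constant: 0.36·0.0418195 + 0.47·0.218409 + 0.17·0 = 0.117707.
P(B | observation) = 0.102652 / 0.117707 = 0.872098.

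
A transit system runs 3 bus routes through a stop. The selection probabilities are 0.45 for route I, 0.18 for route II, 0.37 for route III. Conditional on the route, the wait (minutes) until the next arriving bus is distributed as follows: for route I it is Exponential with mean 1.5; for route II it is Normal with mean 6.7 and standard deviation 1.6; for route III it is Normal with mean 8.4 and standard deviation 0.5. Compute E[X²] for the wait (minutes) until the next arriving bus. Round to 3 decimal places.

36.766

For each component E[X²] = Var + (mean)², giving I: 4.5; II: 47.45; III: 70.81.
Overall E[X²] = 0.45·4.5 + 0.18·47.45 + 0.37·70.81 = 36.7657.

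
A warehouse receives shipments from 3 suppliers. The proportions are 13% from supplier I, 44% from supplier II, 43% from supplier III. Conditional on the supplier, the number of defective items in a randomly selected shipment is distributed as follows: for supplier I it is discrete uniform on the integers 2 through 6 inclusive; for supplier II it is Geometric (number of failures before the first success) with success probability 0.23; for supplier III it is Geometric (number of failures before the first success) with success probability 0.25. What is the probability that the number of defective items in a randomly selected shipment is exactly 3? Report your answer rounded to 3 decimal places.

0.118

Conditional on each supplier, P(X = 3): I: 0.2; II: 0.105003; III: 0.105469.
By total probability, P(X = 3) = 0.13·0.2 + 0.44·0.105003 + 0.43·0.105469 = 0.117553.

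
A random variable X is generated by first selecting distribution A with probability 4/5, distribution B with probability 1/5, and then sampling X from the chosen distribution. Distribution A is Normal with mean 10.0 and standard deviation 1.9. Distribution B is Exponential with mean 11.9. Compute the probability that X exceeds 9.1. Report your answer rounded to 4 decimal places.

Conditional on each component, P(X > 9.1): A: 0.682137; B: 0.465471.
By total probability, P(X > 9.1) = 0.8·0.682137 + 0.2·0.465471 = 0.638804.

0.6388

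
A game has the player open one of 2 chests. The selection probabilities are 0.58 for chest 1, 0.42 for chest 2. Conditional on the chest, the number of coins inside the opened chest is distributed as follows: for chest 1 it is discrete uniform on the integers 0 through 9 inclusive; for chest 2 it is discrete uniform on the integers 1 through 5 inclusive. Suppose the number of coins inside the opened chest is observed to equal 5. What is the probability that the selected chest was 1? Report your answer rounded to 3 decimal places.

Likelihoods P(X=5 | ·): 1: 0.1; 2: 0.2.
Posterior ∝ prior × likelihood. Numerator for 1: 0.58·0.1 = 0.058.
Normalizing constant: 0.58·0.1 + 0.42·0.2 = 0.142.
P(1 | observation) = 0.058 / 0.142 = 0.408451.

0.408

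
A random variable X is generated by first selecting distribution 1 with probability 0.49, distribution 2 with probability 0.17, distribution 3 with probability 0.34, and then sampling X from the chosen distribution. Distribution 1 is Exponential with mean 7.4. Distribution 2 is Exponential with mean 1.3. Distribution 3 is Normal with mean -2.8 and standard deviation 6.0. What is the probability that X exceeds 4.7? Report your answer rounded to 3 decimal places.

Conditional on each component, P(X > 4.7): 1: 0.529864; 2: 0.0269066; 3: 0.10565.
By total probability, P(X > 4.7) = 0.49·0.529864 + 0.17·0.0269066 + 0.34·0.10565 = 0.300128.

0.300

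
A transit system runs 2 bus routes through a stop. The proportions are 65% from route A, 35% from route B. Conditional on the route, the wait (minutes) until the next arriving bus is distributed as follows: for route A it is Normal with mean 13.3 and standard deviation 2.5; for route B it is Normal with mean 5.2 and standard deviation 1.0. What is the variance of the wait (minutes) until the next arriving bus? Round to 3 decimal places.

19.339

Per component, A: μ=13.3, E[X²]=183.14; B: μ=5.2, E[X²]=28.04.
E[X] = 0.65·13.3 + 0.35·5.2 = 10.465.
E[X²] = 0.65·183.14 + 0.35·28.04 = 128.855.
Var(X) = E[X²] − (E[X])² = 128.855 − 109.516 = 19.3388.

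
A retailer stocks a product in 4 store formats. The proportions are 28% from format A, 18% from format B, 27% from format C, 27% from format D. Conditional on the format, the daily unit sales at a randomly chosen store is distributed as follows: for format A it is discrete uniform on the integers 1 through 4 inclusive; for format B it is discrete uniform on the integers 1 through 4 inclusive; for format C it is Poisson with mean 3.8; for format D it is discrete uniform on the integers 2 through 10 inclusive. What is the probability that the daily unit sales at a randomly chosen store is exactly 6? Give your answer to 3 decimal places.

Conditional on each format, P(X = 6): A: 0; B: 0; C: 0.0935513; D: 0.111111.
By total probability, P(X = 6) = 0.28·0 + 0.18·0 + 0.27·0.0935513 + 0.27·0.111111 = 0.0552589.

0.055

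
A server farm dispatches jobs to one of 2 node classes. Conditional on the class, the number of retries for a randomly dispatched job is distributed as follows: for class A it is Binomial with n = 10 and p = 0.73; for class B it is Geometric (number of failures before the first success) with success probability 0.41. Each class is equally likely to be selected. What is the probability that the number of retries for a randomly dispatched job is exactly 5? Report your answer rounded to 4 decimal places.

0.0521

Conditional on each class, P(X = 5): A: 0.0749607; B: 0.0293119.
By total probability, P(X = 5) = 0.5·0.0749607 + 0.5·0.0293119 = 0.0521363.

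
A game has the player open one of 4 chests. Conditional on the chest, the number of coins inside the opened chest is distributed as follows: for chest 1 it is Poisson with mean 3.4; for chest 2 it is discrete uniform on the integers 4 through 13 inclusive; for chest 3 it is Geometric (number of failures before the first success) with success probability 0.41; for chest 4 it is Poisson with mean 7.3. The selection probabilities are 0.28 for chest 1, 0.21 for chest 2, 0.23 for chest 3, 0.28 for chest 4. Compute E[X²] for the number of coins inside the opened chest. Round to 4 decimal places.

For each component E[X²] = Var + (mean)², giving 1: 14.96; 2: 80.5; 3: 5.58061; 4: 60.59.
Overall E[X²] = 0.28·14.96 + 0.21·80.5 + 0.23·5.58061 + 0.28·60.59 = 39.3425.

39.3425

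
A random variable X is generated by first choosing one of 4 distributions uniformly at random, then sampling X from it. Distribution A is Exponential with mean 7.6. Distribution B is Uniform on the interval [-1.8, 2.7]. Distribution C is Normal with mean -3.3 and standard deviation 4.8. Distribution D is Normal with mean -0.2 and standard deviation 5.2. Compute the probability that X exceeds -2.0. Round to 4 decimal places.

0.7572

Conditional on each component, P(X > -2.0): A: 1; B: 1; C: 0.39326; D: 0.635386.
By total probability, P(X > -2.0) = 0.25·1 + 0.25·1 + 0.25·0.39326 + 0.25·0.635386 = 0.757162.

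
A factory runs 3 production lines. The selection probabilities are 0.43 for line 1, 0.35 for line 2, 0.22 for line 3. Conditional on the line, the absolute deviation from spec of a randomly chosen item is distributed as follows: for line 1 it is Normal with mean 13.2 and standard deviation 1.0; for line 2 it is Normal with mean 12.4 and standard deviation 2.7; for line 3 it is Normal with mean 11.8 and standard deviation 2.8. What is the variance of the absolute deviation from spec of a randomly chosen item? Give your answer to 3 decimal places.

Per component, 1: μ=13.2, E[X²]=175.24; 2: μ=12.4, E[X²]=161.05; 3: μ=11.8, E[X²]=147.08.
E[X] = 0.43·13.2 + 0.35·12.4 + 0.22·11.8 = 12.612.
E[X²] = 0.43·175.24 + 0.35·161.05 + 0.22·147.08 = 164.078.
Var(X) = E[X²] − (E[X])² = 164.078 − 159.063 = 5.01576.

5.016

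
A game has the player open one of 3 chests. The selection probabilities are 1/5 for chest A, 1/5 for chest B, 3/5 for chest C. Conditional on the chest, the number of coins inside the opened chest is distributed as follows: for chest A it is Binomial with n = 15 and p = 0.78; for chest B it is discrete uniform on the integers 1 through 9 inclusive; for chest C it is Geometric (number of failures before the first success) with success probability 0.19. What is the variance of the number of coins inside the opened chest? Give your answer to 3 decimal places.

Per component, A: μ=11.7, E[X²]=139.464; B: μ=5, E[X²]=31.6667; C: μ=4.26316, E[X²]=40.6122.
E[X] = 0.2·11.7 + 0.2·5 + 0.6·4.26316 = 5.89789.
E[X²] = 0.2·139.464 + 0.2·31.6667 + 0.6·40.6122 = 58.5934.
Var(X) = E[X²] − (E[X])² = 58.5934 − 34.7852 = 23.8083.

23.808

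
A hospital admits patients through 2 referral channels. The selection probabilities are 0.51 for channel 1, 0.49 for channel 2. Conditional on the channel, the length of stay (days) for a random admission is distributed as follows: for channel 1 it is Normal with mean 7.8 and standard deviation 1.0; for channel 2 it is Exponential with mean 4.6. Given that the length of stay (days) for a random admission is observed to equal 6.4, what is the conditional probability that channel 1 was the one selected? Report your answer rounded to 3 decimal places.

Likelihoods f(6.4 | ·): 1: 0.149727; 2: 0.0540762.
Posterior ∝ prior × likelihood. Numerator for 1: 0.51·0.149727 = 0.076361.
Normalizing constant: 0.51·0.149727 + 0.49·0.0540762 = 0.102858.
P(1 | observation) = 0.076361 / 0.102858 = 0.74239.

0.742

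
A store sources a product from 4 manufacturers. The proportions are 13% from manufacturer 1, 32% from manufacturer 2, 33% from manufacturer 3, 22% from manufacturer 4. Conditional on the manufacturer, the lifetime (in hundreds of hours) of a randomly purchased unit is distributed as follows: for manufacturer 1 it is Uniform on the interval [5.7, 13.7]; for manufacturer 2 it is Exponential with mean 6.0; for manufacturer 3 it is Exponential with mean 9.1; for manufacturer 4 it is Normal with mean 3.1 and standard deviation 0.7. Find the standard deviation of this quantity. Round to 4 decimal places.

6.7602

Per component, 1: μ=9.7, E[X²]=99.4233; 2: μ=6, E[X²]=72; 3: μ=9.1, E[X²]=165.62; 4: μ=3.1, E[X²]=10.1.
E[X] = 0.13·9.7 + 0.32·6 + 0.33·9.1 + 0.22·3.1 = 6.866.
E[X²] = 0.13·99.4233 + 0.32·72 + 0.33·165.62 + 0.22·10.1 = 92.8416.
Var(X) = E[X²] − (E[X])² = 92.8416 − 47.142 = 45.6997.
SD(X) = √45.6997 = 6.76015.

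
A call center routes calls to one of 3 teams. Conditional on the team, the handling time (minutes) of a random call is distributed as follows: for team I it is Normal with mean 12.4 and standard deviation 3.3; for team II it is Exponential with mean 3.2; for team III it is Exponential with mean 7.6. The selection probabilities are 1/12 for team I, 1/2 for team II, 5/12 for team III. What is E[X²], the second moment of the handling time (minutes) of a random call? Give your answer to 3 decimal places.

72.094

For each component E[X²] = Var + (mean)², giving I: 164.65; II: 20.48; III: 115.52.
Overall E[X²] = 0.0833333·164.65 + 0.5·20.48 + 0.416667·115.52 = 72.0942.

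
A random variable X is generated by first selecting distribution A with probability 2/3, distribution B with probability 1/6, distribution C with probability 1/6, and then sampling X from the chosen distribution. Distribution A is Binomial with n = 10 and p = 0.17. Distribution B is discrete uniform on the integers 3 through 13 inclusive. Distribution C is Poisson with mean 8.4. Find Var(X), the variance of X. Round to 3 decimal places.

Per component, A: μ=1.7, E[X²]=4.301; B: μ=8, E[X²]=74; C: μ=8.4, E[X²]=78.96.
E[X] = 0.666667·1.7 + 0.166667·8 + 0.166667·8.4 = 3.86667.
E[X²] = 0.666667·4.301 + 0.166667·74 + 0.166667·78.96 = 28.3607.
Var(X) = E[X²] − (E[X])² = 28.3607 − 14.9511 = 13.4096.

13.410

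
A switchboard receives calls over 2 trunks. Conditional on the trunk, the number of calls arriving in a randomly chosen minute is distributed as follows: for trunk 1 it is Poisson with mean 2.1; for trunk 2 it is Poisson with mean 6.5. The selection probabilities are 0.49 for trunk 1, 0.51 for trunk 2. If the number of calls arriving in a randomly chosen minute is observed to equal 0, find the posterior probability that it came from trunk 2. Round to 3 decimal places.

Likelihoods P(X=0 | ·): 1: 0.122456; 2: 0.00150344.
Posterior ∝ prior × likelihood. Numerator for 2: 0.51·0.00150344 = 0.000766754.
Normalizing constant: 0.49·0.122456 + 0.51·0.00150344 = 0.0607704.
P(2 | observation) = 0.000766754 / 0.0607704 = 0.0126172.

0.013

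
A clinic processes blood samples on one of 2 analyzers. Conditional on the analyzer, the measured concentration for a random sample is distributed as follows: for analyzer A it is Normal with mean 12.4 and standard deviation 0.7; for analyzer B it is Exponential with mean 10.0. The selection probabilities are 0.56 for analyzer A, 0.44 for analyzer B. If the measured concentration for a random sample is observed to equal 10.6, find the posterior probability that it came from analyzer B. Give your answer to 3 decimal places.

0.566

Likelihoods f(10.6 | ·): A: 0.0208921; B: 0.0346456.
Posterior ∝ prior × likelihood. Numerator for B: 0.44·0.0346456 = 0.0152441.
Normalizing constant: 0.56·0.0208921 + 0.44·0.0346456 = 0.0269436.
P(B | observation) = 0.0152441 / 0.0269436 = 0.565776.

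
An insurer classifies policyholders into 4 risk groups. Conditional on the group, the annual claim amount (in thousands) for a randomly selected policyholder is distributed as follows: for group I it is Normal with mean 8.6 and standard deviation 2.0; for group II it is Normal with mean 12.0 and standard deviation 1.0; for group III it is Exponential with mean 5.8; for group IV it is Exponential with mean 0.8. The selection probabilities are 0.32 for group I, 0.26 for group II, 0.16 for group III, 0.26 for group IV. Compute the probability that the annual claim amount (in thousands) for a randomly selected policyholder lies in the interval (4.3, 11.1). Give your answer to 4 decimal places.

0.3828

Conditional on each group, P(4.3 < X < 11.1): I: 0.878573; II: 0.18406; III: 0.328937; IV: 0.00462998.
By total probability, P(4.3 < X < 11.1) = 0.32·0.878573 + 0.26·0.18406 + 0.16·0.328937 + 0.26·0.00462998 = 0.382833.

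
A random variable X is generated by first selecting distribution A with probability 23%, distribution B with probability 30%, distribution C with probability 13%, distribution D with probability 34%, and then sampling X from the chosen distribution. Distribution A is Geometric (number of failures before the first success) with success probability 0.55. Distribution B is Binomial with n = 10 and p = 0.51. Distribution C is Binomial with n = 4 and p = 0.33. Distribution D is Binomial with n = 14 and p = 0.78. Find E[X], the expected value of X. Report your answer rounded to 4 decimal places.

5.6026

Component means — A: 0.818182; B: 5.1; C: 1.32; D: 10.92.
E[X] = 0.23·0.818182 + 0.3·5.1 + 0.13·1.32 + 0.34·10.92 = 5.60258.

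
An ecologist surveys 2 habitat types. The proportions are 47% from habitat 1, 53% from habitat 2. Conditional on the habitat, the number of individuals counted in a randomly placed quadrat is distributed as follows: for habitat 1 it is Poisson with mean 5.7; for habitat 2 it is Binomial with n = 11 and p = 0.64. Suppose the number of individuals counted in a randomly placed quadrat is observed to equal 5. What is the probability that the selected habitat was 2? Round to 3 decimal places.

0.421

Likelihoods P(X=5 | ·): 1: 0.16777; 2: 0.107983.
Posterior ∝ prior × likelihood. Numerator for 2: 0.53·0.107983 = 0.0572312.
Normalizing constant: 0.47·0.16777 + 0.53·0.107983 = 0.136083.
P(2 | observation) = 0.0572312 / 0.136083 = 0.42056.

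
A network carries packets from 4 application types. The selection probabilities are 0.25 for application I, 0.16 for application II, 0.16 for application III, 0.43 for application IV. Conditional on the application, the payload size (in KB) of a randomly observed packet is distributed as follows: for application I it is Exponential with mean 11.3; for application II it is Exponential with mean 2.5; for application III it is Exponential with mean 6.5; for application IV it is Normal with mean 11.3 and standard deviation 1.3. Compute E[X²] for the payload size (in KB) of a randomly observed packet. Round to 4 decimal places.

For each component E[X²] = Var + (mean)², giving I: 255.38; II: 12.5; III: 84.5; IV: 129.38.
Overall E[X²] = 0.25·255.38 + 0.16·12.5 + 0.16·84.5 + 0.43·129.38 = 134.998.

134.9984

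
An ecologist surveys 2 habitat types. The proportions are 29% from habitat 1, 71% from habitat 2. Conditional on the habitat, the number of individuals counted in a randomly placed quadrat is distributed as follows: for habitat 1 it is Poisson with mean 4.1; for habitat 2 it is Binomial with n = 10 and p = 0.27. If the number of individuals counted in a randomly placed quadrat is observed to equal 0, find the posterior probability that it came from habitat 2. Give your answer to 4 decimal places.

0.8639

Likelihoods P(X=0 | ·): 1: 0.0165727; 2: 0.0429763.
Posterior ∝ prior × likelihood. Numerator for 2: 0.71·0.0429763 = 0.0305131.
Normalizing constant: 0.29·0.0165727 + 0.71·0.0429763 = 0.0353192.
P(2 | observation) = 0.0305131 / 0.0353192 = 0.863925.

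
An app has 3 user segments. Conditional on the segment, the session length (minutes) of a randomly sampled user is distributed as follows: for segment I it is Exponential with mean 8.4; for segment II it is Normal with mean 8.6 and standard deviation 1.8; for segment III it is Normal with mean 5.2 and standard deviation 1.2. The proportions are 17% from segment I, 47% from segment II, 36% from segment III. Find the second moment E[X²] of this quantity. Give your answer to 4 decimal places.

For each component E[X²] = Var + (mean)², giving I: 141.12; II: 77.2; III: 28.48.
Overall E[X²] = 0.17·141.12 + 0.47·77.2 + 0.36·28.48 = 70.5272.

70.5272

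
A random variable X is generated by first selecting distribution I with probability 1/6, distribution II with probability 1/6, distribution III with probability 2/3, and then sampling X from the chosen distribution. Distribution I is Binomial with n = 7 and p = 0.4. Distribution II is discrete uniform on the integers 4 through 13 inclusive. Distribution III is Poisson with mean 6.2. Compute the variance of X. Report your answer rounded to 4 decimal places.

Per component, I: μ=2.8, E[X²]=9.52; II: μ=8.5, E[X²]=80.5; III: μ=6.2, E[X²]=44.64.
E[X] = 0.166667·2.8 + 0.166667·8.5 + 0.666667·6.2 = 6.01667.
E[X²] = 0.166667·9.52 + 0.166667·80.5 + 0.666667·44.64 = 44.7633.
Var(X) = E[X²] − (E[X])² = 44.7633 − 36.2003 = 8.56306.

8.5631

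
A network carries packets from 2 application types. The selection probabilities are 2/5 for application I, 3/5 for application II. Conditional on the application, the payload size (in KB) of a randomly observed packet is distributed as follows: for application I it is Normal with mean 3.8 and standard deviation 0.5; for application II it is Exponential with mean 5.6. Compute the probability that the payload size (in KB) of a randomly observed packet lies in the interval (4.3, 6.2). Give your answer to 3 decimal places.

0.144

Conditional on each application, P(4.3 < X < 6.2): I: 0.158654; II: 0.133504.
By total probability, P(4.3 < X < 6.2) = 0.4·0.158654 + 0.6·0.133504 = 0.143564.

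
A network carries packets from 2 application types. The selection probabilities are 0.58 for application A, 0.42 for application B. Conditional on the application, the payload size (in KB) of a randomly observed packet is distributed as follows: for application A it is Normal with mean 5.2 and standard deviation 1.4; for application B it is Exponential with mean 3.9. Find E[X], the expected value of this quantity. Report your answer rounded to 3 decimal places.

Component means — A: 5.2; B: 3.9.
E[X] = 0.58·5.2 + 0.42·3.9 = 4.654.

4.654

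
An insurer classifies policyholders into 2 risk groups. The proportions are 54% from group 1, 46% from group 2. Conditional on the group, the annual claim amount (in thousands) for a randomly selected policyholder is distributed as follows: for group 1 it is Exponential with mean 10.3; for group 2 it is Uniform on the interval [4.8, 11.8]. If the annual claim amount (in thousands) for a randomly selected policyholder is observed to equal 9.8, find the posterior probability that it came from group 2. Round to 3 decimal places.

0.764

Likelihoods f(9.8 | ·): 1: 0.037493; 2: 0.142857.
Posterior ∝ prior × likelihood. Numerator for 2: 0.46·0.142857 = 0.0657143.
Normalizing constant: 0.54·0.037493 + 0.46·0.142857 = 0.0859605.
P(2 | observation) = 0.0657143 / 0.0859605 = 0.764471.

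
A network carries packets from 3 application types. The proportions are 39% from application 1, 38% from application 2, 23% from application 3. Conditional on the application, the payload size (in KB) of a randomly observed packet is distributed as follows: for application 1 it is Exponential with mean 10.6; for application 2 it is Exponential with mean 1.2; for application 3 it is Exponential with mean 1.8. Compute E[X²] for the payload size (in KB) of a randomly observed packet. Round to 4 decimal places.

90.2256

For each component E[X²] = Var + (mean)², giving 1: 224.72; 2: 2.88; 3: 6.48.
Overall E[X²] = 0.39·224.72 + 0.38·2.88 + 0.23·6.48 = 90.2256.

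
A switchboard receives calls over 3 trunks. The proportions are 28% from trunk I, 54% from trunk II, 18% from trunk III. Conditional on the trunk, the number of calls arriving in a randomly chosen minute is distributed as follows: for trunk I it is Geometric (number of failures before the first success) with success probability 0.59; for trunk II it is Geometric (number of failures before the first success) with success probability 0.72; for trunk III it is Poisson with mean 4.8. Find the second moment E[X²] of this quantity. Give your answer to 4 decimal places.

For each component E[X²] = Var + (mean)², giving I: 1.66073; II: 0.691358; III: 27.84.
Overall E[X²] = 0.28·1.66073 + 0.54·0.691358 + 0.18·27.84 = 5.84954.

5.8495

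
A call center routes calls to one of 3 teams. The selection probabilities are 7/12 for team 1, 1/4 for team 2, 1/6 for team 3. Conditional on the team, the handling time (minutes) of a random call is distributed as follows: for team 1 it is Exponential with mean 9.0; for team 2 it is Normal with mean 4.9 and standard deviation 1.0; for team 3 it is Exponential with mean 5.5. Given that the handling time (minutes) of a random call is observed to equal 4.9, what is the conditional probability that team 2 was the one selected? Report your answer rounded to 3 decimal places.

Likelihoods f(4.9 | ·): 1: 0.0644627; 2: 0.398942; 3: 0.0745968.
Posterior ∝ prior × likelihood. Numerator for 2: 0.25·0.398942 = 0.0997356.
Normalizing constant: 0.583333·0.0644627 + 0.25·0.398942 + 0.166667·0.0745968 = 0.149772.
P(2 | observation) = 0.0997356 / 0.149772 = 0.665918.

0.666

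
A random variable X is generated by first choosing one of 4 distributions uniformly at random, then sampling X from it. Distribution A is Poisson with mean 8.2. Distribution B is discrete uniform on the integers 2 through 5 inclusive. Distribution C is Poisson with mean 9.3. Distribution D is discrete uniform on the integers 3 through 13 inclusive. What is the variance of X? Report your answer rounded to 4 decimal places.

12.1200

Per component, A: μ=8.2, E[X²]=75.44; B: μ=3.5, E[X²]=13.5; C: μ=9.3, E[X²]=95.79; D: μ=8, E[X²]=74.
E[X] = 0.25·8.2 + 0.25·3.5 + 0.25·9.3 + 0.25·8 = 7.25.
E[X²] = 0.25·75.44 + 0.25·13.5 + 0.25·95.79 + 0.25·74 = 64.6825.
Var(X) = E[X²] − (E[X])² = 64.6825 − 52.5625 = 12.12.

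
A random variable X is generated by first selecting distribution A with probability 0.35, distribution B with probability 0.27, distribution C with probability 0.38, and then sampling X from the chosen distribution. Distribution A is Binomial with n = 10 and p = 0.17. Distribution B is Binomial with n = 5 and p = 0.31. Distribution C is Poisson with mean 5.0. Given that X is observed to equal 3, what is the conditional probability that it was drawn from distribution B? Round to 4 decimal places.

0.2594

Likelihoods P(X=3 | ·): A: 0.159983; B: 0.141835; C: 0.140374.
Posterior ∝ prior × likelihood. Numerator for B: 0.27·0.141835 = 0.0382954.
Normalizing constant: 0.35·0.159983 + 0.27·0.141835 + 0.38·0.140374 = 0.147632.
P(B | observation) = 0.0382954 / 0.147632 = 0.259399.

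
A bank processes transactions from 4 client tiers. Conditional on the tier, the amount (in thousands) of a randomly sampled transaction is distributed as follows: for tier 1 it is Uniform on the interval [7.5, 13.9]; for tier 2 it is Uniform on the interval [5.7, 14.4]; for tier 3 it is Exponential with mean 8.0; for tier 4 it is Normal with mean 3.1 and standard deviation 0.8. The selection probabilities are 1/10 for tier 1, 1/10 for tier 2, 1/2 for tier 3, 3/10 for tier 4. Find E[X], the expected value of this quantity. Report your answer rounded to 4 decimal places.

7.0050

Component means — 1: 10.7; 2: 10.05; 3: 8; 4: 3.1.
E[X] = 0.1·10.7 + 0.1·10.05 + 0.5·8 + 0.3·3.1 = 7.005.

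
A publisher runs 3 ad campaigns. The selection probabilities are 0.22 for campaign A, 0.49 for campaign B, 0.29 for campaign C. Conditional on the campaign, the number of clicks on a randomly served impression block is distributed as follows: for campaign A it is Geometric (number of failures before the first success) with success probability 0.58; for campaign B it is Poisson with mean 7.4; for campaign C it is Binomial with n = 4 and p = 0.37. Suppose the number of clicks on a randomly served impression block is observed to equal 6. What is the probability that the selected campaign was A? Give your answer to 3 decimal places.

Likelihoods P(X=6 | ·): A: 0.00318364; B: 0.139405; C: 0.
Posterior ∝ prior × likelihood. Numerator for A: 0.22·0.00318364 = 0.0007004.
Normalizing constant: 0.22·0.00318364 + 0.49·0.139405 + 0.29·0 = 0.0690089.
P(A | observation) = 0.0007004 / 0.0690089 = 0.0101494.

0.010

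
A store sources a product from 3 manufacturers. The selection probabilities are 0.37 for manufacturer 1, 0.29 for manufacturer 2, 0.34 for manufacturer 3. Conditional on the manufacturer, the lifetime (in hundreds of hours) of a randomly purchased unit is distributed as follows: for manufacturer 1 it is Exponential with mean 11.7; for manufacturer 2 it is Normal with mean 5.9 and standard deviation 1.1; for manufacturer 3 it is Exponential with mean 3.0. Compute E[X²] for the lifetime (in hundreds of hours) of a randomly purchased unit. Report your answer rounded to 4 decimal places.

117.8644

For each component E[X²] = Var + (mean)², giving 1: 273.78; 2: 36.02; 3: 18.
Overall E[X²] = 0.37·273.78 + 0.29·36.02 + 0.34·18 = 117.864.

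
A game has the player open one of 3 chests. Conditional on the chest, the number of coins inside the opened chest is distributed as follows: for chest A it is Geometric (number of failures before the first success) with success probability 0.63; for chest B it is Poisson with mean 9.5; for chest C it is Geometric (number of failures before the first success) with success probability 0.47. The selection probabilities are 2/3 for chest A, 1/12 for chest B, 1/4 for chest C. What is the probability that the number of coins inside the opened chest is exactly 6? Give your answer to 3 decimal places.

Conditional on each chest, P(X = 6): A: 0.00161641; B: 0.0764208; C: 0.0104172.
By total probability, P(X = 6) = 0.666667·0.00161641 + 0.0833333·0.0764208 + 0.25·0.0104172 = 0.0100503.

0.010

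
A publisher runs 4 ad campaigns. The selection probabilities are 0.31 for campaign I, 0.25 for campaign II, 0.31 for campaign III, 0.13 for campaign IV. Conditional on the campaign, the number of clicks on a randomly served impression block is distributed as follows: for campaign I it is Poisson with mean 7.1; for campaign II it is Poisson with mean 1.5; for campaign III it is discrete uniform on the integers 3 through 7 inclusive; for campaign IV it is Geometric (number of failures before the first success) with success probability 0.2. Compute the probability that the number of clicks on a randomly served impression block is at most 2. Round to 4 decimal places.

0.2742

Conditional on each campaign, P(X ≤ 2): I: 0.0274801; II: 0.808847; III: 0; IV: 0.488.
By total probability, P(X ≤ 2) = 0.31·0.0274801 + 0.25·0.808847 + 0.31·0 + 0.13·0.488 = 0.274171.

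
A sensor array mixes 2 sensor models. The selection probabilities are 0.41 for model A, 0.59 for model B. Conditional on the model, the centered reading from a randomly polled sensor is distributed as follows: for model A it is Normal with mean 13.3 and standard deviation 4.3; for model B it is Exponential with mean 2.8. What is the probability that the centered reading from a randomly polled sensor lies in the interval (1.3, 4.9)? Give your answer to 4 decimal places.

0.2777

Conditional on each model, P(1.3 < X < 4.9): A: 0.0227511; B: 0.45481.
By total probability, P(1.3 < X < 4.9) = 0.41·0.0227511 + 0.59·0.45481 = 0.277666.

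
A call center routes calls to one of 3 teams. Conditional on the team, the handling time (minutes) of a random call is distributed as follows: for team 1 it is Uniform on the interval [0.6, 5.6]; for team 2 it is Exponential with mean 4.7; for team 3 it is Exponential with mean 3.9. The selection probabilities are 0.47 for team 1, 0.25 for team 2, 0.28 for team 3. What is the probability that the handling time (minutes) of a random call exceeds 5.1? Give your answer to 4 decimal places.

Conditional on each team, P(X > 5.1): 1: 0.1; 2: 0.337866; 3: 0.270443.
By total probability, P(X > 5.1) = 0.47·0.1 + 0.25·0.337866 + 0.28·0.270443 = 0.207191.

0.2072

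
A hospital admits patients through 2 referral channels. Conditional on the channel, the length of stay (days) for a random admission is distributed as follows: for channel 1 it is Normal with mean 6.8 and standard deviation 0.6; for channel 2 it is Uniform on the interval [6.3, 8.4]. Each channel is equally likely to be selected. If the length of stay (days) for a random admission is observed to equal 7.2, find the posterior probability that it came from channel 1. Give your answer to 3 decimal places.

Likelihoods f(7.2 | ·): 1: 0.532413; 2: 0.47619.
Posterior ∝ prior × likelihood. Numerator for 1: 0.5·0.532413 = 0.266207.
Normalizing constant: 0.5·0.532413 + 0.5·0.47619 = 0.504302.
P(1 | observation) = 0.266207 / 0.504302 = 0.527872.

0.528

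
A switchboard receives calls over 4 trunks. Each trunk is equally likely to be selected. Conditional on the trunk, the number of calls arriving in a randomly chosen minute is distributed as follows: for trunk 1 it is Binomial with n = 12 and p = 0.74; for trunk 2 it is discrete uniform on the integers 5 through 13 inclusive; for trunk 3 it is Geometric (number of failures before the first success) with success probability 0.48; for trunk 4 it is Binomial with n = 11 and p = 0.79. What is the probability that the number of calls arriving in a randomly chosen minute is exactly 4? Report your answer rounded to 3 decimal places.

0.010

Conditional on each trunk, P(X = 4): 1: 0.00309969; 2: 0; 3: 0.0350958; 4: 0.00231503.
By total probability, P(X = 4) = 0.25·0.00309969 + 0.25·0 + 0.25·0.0350958 + 0.25·0.00231503 = 0.0101276.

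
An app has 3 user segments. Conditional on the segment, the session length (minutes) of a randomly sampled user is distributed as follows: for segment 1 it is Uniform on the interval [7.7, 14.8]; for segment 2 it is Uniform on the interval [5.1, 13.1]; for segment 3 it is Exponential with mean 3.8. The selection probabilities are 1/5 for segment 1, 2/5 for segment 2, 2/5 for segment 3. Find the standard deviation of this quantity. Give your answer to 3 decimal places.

4.249

Per component, 1: μ=11.25, E[X²]=130.763; 2: μ=9.1, E[X²]=88.1433; 3: μ=3.8, E[X²]=28.88.
E[X] = 0.2·11.25 + 0.4·9.1 + 0.4·3.8 = 7.41.
E[X²] = 0.2·130.763 + 0.4·88.1433 + 0.4·28.88 = 72.962.
Var(X) = E[X²] − (E[X])² = 72.962 − 54.9081 = 18.0539.
SD(X) = √18.0539 = 4.24899.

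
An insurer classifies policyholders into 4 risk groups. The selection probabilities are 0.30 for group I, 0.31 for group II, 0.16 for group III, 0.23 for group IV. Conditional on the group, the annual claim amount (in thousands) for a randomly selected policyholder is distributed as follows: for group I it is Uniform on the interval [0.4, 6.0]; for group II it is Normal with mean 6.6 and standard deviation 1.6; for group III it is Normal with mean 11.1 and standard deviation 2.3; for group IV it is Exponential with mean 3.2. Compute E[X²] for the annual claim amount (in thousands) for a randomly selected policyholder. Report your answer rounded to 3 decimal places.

43.424

For each component E[X²] = Var + (mean)², giving I: 12.8533; II: 46.12; III: 128.5; IV: 20.48.
Overall E[X²] = 0.3·12.8533 + 0.31·46.12 + 0.16·128.5 + 0.23·20.48 = 43.4236.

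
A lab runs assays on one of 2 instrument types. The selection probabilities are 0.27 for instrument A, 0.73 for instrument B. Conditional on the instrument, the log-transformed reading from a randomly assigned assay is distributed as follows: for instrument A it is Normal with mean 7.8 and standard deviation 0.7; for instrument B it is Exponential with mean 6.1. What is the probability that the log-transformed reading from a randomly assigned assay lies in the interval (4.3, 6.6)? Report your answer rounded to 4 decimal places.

0.1250

Conditional on each instrument, P(4.3 < X < 6.6): A: 0.0432378; B: 0.155221.
By total probability, P(4.3 < X < 6.6) = 0.27·0.0432378 + 0.73·0.155221 = 0.124986.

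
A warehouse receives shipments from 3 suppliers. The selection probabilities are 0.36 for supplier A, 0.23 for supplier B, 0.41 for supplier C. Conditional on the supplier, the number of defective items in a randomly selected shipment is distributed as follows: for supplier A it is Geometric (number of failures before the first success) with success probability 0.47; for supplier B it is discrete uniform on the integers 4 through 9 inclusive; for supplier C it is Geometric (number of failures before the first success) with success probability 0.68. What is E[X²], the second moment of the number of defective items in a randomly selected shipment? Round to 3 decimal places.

12.084

For each component E[X²] = Var + (mean)², giving A: 3.67089; B: 45.1667; C: 0.913495.
Overall E[X²] = 0.36·3.67089 + 0.23·45.1667 + 0.41·0.913495 = 12.0844.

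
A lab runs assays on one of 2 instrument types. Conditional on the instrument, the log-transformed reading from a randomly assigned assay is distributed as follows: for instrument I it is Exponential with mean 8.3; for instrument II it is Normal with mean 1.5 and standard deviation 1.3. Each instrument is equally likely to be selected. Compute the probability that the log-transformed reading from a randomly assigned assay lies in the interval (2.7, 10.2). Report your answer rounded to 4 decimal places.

0.3038

Conditional on each instrument, P(2.7 < X < 10.2): I: 0.4297; II: 0.177984.
By total probability, P(2.7 < X < 10.2) = 0.5·0.4297 + 0.5·0.177984 = 0.303842.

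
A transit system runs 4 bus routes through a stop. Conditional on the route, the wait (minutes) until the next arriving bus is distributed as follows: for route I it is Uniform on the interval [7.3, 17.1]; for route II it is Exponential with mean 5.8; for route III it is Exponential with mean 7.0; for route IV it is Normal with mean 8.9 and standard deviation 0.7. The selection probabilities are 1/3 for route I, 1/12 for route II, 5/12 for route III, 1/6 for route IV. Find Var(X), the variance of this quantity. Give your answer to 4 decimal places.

Per component, I: μ=12.2, E[X²]=156.843; II: μ=5.8, E[X²]=67.28; III: μ=7, E[X²]=98; IV: μ=8.9, E[X²]=79.7.
E[X] = 0.333333·12.2 + 0.0833333·5.8 + 0.416667·7 + 0.166667·8.9 = 8.95.
E[X²] = 0.333333·156.843 + 0.0833333·67.28 + 0.416667·98 + 0.166667·79.7 = 112.004.
Var(X) = E[X²] − (E[X])² = 112.004 − 80.1025 = 31.9019.

31.9019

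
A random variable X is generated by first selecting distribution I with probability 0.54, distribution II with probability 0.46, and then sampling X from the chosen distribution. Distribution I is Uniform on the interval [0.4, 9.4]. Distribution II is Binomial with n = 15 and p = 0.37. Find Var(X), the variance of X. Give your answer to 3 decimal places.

5.358

Per component, I: μ=4.9, E[X²]=30.76; II: μ=5.55, E[X²]=34.299.
E[X] = 0.54·4.9 + 0.46·5.55 = 5.199.
E[X²] = 0.54·30.76 + 0.46·34.299 = 32.3879.
Var(X) = E[X²] − (E[X])² = 32.3879 − 27.0296 = 5.35834.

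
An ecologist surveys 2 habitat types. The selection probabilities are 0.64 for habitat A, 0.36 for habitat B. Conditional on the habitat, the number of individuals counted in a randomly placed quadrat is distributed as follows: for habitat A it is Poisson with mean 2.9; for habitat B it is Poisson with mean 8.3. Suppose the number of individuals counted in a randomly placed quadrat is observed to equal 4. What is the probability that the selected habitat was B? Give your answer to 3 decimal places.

0.146

Likelihoods P(X=4 | ·): A: 0.162154; B: 0.0491425.
Posterior ∝ prior × likelihood. Numerator for B: 0.36·0.0491425 = 0.0176913.
Normalizing constant: 0.64·0.162154 + 0.36·0.0491425 = 0.12147.
P(B | observation) = 0.0176913 / 0.12147 = 0.145644.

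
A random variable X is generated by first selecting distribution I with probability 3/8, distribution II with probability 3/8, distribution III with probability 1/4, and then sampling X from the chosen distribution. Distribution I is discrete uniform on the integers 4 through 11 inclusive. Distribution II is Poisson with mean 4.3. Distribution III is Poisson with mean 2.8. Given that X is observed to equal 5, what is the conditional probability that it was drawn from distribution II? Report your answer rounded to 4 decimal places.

0.4758

Likelihoods P(X=5 | ·): I: 0.125; II: 0.166224; III: 0.0872136.
Posterior ∝ prior × likelihood. Numerator for II: 0.375·0.166224 = 0.0623341.
Normalizing constant: 0.375·0.125 + 0.375·0.166224 + 0.25·0.0872136 = 0.131013.
P(II | observation) = 0.0623341 / 0.131013 = 0.475788.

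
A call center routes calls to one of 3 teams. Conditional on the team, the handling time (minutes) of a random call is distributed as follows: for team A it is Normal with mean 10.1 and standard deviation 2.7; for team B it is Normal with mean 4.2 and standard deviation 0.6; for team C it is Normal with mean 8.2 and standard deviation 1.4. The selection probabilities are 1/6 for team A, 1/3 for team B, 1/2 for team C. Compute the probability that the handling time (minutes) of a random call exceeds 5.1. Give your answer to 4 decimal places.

Conditional on each team, P(X > 5.1): A: 0.967976; B: 0.0668072; C: 0.986595.
By total probability, P(X > 5.1) = 0.166667·0.967976 + 0.333333·0.0668072 + 0.5·0.986595 = 0.676896.

0.6769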